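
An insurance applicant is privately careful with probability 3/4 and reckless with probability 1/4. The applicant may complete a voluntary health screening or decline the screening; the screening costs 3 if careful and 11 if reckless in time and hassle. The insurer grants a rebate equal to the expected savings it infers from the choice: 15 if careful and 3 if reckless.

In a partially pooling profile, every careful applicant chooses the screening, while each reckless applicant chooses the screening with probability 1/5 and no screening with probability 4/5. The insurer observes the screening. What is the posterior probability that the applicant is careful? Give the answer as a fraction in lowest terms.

15/16

P(the screening) = (3/4)·1 + (1/4)·(1/5) = 4/5.
By Bayes' rule, P(careful | the screening) = (3/4) / (4/5) = 15/16.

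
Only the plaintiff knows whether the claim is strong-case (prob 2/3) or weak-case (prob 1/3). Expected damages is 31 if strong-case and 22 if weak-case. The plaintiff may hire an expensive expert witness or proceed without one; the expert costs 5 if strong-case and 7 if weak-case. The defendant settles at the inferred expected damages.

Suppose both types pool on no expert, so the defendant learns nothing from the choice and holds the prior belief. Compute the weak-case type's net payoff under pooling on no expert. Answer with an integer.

Pooled settlement = 2/3·31 + 1/3·22 = 28.
weak-case pays no cost for no expert, so net payoff = 28.

28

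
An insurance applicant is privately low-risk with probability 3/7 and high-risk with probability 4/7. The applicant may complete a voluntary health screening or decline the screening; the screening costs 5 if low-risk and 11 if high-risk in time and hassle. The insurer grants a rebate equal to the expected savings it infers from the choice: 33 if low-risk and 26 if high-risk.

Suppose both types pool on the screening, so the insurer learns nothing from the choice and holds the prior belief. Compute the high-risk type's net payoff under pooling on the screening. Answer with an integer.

18

Pooled rebate = 3/7·33 + 4/7·26 = 29.
high-risk pays cost 11 for the screening, so net payoff = 29 − 11 = 18.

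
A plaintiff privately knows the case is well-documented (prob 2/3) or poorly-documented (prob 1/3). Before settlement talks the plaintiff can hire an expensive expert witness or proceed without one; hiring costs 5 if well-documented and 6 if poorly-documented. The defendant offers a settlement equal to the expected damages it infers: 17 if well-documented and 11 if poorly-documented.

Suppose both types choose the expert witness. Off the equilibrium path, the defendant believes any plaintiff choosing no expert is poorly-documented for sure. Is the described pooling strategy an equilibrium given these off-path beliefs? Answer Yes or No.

No

On path, the defendant holds the prior and pays 2/3·17 + 1/3·11 = 15. Off path (no expert), believing poorly-documented, it pays 11.
well-documented: the expert witness nets 15 − 5 = 10; no expert nets 11. well-documented would deviate.
poorly-documented: the expert witness nets 15 − 6 = 9; no expert nets 11. poorly-documented would deviate.
A type deviates, so pooling fails.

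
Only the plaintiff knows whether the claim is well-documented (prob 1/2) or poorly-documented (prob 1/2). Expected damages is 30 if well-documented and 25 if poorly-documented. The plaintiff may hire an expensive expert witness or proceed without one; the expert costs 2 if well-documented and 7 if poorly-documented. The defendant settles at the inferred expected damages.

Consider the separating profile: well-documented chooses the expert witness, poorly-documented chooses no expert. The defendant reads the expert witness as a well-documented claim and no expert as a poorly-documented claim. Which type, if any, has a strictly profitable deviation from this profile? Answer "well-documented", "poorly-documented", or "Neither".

Neither

The expert witness pays 30; no expert pays 25.
well-documented: assigned the expert witness, nets 30 − 2 = 28; deviating to no expert nets 25.
poorly-documented: assigned no expert, nets 25; deviating to the expert witness nets 30 − 7 = 23.
Both types strictly prefer their assigned action; no profitable deviation.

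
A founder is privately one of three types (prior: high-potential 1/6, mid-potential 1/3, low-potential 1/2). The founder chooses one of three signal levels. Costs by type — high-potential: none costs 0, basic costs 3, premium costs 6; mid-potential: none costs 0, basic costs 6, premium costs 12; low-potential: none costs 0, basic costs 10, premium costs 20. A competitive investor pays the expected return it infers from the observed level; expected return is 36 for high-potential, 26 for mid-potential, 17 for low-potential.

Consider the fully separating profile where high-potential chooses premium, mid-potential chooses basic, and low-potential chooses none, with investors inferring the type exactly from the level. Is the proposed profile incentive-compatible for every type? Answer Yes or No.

Separating valuations: premium → 36, basic → 26, none → 17.
high-potential (assigned premium): none: 17 − 0 = 17; basic: 26 − 3 = 23; premium: 36 − 6 = 30. high-potential stays.
mid-potential (assigned basic): none: 17 − 0 = 17; basic: 26 − 6 = 20; premium: 36 − 12 = 24. mid-potential prefers premium.
low-potential (assigned none): none: 17 − 0 = 17; basic: 26 − 10 = 16; premium: 36 − 20 = 16. low-potential stays.
At least one type deviates; the separating profile fails.

No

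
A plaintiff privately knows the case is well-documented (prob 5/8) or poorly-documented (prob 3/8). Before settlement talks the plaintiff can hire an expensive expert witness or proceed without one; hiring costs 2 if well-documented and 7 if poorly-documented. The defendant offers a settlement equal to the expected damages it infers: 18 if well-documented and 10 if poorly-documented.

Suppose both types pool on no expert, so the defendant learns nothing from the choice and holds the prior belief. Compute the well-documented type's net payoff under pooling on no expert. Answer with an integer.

Pooled settlement = 5/8·18 + 3/8·10 = 15.
well-documented pays no cost for no expert, so net payoff = 15.

15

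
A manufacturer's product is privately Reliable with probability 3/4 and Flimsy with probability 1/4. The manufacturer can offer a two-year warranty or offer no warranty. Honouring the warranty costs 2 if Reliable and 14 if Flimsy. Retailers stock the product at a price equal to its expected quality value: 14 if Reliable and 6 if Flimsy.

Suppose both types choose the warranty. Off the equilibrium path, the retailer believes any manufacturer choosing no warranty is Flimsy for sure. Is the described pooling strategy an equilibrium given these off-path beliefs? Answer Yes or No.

No

On path, the retailer holds the prior and pays 3/4·14 + 1/4·6 = 12. Off path (no warranty), believing Flimsy, it pays 6.
Reliable: the warranty nets 12 − 2 = 10; no warranty nets 6. Reliable stays.
Flimsy: the warranty nets 12 − 14 = -2; no warranty nets 6. Flimsy would deviate.
A type deviates, so pooling fails.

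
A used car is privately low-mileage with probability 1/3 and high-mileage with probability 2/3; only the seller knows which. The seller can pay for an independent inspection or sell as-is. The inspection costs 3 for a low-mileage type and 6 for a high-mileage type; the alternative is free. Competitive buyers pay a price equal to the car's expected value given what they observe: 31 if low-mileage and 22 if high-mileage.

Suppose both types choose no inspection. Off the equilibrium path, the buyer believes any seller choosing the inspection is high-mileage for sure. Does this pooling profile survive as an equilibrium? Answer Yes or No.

Yes

On path, the buyer holds the prior and pays 1/3·31 + 2/3·22 = 25. Off path (the inspection), believing high-mileage, it pays 22.
low-mileage: no inspection nets 25; the inspection nets 22 − 3 = 19. low-mileage stays.
high-mileage: no inspection nets 25; the inspection nets 22 − 6 = 16. high-mileage stays.
No type deviates, so pooling is sustained.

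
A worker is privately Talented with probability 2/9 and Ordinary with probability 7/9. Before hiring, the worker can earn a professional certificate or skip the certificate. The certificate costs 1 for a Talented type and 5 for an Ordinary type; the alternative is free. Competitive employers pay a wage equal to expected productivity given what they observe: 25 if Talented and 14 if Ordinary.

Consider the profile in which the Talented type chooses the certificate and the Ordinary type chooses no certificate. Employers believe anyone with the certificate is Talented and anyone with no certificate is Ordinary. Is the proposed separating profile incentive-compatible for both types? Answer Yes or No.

No

Under these beliefs, the certificate earns wage 25 and no certificate earns wage 14.
Talented: the certificate nets 25 − 1 = 24; no certificate nets 14. Talented prefers the certificate.
Ordinary: the certificate nets 25 − 5 = 20; no certificate nets 14. Ordinary would deviate to the certificate.
Ordinary has a profitable deviation, so the profile is not an equilibrium.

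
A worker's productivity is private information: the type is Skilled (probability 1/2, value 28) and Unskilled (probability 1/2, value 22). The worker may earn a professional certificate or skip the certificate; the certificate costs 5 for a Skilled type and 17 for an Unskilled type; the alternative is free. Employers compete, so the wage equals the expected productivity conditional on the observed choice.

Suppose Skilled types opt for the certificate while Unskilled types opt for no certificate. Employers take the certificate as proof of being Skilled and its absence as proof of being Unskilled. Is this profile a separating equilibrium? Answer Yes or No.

Yes

Under these beliefs, the certificate earns wage 28 and no certificate earns wage 22.
Skilled: the certificate nets 28 − 5 = 23; no certificate nets 22. Skilled prefers the certificate.
Unskilled: the certificate nets 28 − 17 = 11; no certificate nets 22. Unskilled prefers no certificate.
Neither type deviates, so the separating profile is an equilibrium.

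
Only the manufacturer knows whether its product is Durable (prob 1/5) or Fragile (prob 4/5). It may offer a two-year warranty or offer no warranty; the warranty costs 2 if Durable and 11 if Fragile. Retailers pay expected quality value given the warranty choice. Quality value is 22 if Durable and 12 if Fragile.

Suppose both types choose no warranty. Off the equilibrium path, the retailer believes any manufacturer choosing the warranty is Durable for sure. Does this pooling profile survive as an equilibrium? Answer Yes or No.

On path, the retailer holds the prior and pays 1/5·22 + 4/5·12 = 14. Off path (the warranty), believing Durable, it pays 22.
Durable: no warranty nets 14; the warranty nets 22 − 2 = 20. Durable would deviate.
Fragile: no warranty nets 14; the warranty nets 22 − 11 = 11. Fragile stays.
A type deviates, so pooling fails.

No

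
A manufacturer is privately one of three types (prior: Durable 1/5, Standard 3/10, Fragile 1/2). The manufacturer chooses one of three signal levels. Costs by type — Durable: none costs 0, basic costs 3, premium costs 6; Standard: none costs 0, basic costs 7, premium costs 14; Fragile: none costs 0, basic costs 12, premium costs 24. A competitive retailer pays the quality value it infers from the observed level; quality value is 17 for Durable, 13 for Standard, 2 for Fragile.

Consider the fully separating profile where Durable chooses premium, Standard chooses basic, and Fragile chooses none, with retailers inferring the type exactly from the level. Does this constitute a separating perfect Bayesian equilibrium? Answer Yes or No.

Separating prices: premium → 17, basic → 13, none → 2.
Durable (assigned premium): none: 2 − 0 = 2; basic: 13 − 3 = 10; premium: 17 − 6 = 11. Durable stays.
Standard (assigned basic): none: 2 − 0 = 2; basic: 13 − 7 = 6; premium: 17 − 14 = 3. Standard stays.
Fragile (assigned none): none: 2 − 0 = 2; basic: 13 − 12 = 1; premium: 17 − 24 = -7. Fragile stays.
Every type prefers its assigned level; separation holds.

Yes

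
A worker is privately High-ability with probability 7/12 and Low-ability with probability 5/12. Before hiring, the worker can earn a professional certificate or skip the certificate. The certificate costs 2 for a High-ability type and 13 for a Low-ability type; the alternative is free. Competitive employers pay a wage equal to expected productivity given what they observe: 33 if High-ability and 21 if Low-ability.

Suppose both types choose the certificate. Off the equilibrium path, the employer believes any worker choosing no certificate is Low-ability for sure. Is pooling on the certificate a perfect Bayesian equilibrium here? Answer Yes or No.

On path, the employer holds the prior and pays 7/12·33 + 5/12·21 = 28. Off path (no certificate), believing Low-ability, it pays 21.
High-ability: the certificate nets 28 − 2 = 26; no certificate nets 21. High-ability stays.
Low-ability: the certificate nets 28 − 13 = 15; no certificate nets 21. Low-ability would deviate.
A type deviates, so pooling fails.

No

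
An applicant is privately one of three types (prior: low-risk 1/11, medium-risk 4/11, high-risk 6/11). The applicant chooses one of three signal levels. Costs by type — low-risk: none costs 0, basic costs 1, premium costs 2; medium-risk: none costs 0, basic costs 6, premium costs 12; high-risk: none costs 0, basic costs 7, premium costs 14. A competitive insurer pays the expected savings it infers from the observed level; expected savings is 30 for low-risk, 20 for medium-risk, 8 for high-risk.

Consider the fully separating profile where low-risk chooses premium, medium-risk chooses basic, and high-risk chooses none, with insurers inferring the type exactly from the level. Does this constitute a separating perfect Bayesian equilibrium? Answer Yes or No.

No

Separating rebates: premium → 30, basic → 20, none → 8.
low-risk (assigned premium): none: 8 − 0 = 8; basic: 20 − 1 = 19; premium: 30 − 2 = 28. low-risk stays.
medium-risk (assigned basic): none: 8 − 0 = 8; basic: 20 − 6 = 14; premium: 30 − 12 = 18. medium-risk prefers premium.
high-risk (assigned none): none: 8 − 0 = 8; basic: 20 − 7 = 13; premium: 30 − 14 = 16. high-risk prefers premium.
At least one type deviates; the separating profile fails.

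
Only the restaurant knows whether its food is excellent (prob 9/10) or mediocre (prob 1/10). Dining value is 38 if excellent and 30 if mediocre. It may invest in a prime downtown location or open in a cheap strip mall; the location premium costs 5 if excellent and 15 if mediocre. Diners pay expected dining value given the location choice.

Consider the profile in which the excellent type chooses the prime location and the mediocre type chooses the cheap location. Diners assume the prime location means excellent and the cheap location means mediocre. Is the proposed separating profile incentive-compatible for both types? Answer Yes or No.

Yes

Under these beliefs, the prime location earns price premium 38 and the cheap location earns price premium 30.
excellent: the prime location nets 38 − 5 = 33; the cheap location nets 30. excellent prefers the prime location.
mediocre: the prime location nets 38 − 15 = 23; the cheap location nets 30. mediocre prefers the cheap location.
Neither type deviates, so the separating profile is an equilibrium.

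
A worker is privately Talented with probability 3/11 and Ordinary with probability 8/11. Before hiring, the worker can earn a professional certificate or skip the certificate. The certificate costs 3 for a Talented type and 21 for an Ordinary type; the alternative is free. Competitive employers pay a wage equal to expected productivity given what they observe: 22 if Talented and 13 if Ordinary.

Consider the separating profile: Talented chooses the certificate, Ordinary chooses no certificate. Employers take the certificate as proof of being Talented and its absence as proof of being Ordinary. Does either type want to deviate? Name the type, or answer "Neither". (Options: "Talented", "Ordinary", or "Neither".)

The certificate pays 22; no certificate pays 13.
Talented: assigned the certificate, nets 22 − 3 = 19; deviating to no certificate nets 13.
Ordinary: assigned no certificate, nets 13; deviating to the certificate nets 22 − 21 = 1.
Both types strictly prefer their assigned action; no profitable deviation.

Neither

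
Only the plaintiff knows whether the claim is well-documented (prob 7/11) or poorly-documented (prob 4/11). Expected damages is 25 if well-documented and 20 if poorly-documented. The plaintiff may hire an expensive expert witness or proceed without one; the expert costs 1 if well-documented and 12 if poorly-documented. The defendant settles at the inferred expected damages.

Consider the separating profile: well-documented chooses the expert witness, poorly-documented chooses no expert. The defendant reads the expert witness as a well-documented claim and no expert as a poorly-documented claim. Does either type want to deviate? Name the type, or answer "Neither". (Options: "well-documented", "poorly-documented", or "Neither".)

The expert witness pays 25; no expert pays 20.
well-documented: assigned the expert witness, nets 25 − 1 = 24; deviating to no expert nets 20.
poorly-documented: assigned no expert, nets 20; deviating to the expert witness nets 25 − 12 = 13.
Both types strictly prefer their assigned action; no profitable deviation.

Neither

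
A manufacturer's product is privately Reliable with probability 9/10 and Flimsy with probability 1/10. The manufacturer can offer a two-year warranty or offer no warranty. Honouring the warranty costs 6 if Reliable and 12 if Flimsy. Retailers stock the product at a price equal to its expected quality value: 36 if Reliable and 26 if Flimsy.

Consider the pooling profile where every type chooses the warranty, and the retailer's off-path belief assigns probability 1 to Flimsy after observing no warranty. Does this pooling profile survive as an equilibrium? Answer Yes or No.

On path, the retailer holds the prior and pays 9/10·36 + 1/10·26 = 35. Off path (no warranty), believing Flimsy, it pays 26.
Reliable: the warranty nets 35 − 6 = 29; no warranty nets 26. Reliable stays.
Flimsy: the warranty nets 35 − 12 = 23; no warranty nets 26. Flimsy would deviate.
A type deviates, so pooling fails.

No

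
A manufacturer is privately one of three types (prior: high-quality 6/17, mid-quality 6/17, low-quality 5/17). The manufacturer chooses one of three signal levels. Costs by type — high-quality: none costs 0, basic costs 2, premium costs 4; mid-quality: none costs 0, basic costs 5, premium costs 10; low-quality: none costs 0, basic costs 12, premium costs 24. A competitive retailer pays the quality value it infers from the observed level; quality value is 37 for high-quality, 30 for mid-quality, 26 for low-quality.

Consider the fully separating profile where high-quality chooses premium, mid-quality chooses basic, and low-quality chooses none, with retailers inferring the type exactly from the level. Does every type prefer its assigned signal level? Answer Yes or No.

No

Separating prices: premium → 37, basic → 30, none → 26.
high-quality (assigned premium): none: 26 − 0 = 26; basic: 30 − 2 = 28; premium: 37 − 4 = 33. high-quality stays.
mid-quality (assigned basic): none: 26 − 0 = 26; basic: 30 − 5 = 25; premium: 37 − 10 = 27. mid-quality prefers premium.
low-quality (assigned none): none: 26 − 0 = 26; basic: 30 − 12 = 18; premium: 37 − 24 = 13. low-quality stays.
At least one type deviates; the separating profile fails.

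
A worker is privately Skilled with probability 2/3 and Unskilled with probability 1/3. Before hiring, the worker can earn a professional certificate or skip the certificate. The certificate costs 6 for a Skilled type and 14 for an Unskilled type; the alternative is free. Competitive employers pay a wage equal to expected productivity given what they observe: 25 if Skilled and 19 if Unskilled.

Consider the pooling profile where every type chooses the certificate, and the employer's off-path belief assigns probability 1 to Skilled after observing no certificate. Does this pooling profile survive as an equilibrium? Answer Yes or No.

No

On path, the employer holds the prior and pays 2/3·25 + 1/3·19 = 23. Off path (no certificate), believing Skilled, it pays 25.
Skilled: the certificate nets 23 − 6 = 17; no certificate nets 25. Skilled would deviate.
Unskilled: the certificate nets 23 − 14 = 9; no certificate nets 25. Unskilled would deviate.
A type deviates, so pooling fails.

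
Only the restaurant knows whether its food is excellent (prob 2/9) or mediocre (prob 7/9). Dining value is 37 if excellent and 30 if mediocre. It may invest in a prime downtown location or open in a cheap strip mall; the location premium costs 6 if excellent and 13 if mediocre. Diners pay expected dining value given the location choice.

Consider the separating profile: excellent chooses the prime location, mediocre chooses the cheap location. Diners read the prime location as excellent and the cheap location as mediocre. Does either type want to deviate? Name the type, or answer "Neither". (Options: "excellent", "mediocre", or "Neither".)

The prime location pays 37; the cheap location pays 30.
excellent: assigned the prime location, nets 37 − 6 = 31; deviating to the cheap location nets 30.
mediocre: assigned the cheap location, nets 30; deviating to the prime location nets 37 − 13 = 24.
Both types strictly prefer their assigned action; no profitable deviation.

Neither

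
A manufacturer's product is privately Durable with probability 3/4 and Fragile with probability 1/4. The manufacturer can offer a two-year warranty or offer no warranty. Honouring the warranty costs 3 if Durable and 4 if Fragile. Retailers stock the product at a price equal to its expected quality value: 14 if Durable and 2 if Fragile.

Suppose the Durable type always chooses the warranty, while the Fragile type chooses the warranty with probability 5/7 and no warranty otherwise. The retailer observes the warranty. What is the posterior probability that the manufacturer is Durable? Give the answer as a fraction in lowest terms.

P(the warranty) = (3/4)·1 + (1/4)·(5/7) = 13/14.
By Bayes' rule, P(Durable | the warranty) = (3/4) / (13/14) = 21/26.

21/26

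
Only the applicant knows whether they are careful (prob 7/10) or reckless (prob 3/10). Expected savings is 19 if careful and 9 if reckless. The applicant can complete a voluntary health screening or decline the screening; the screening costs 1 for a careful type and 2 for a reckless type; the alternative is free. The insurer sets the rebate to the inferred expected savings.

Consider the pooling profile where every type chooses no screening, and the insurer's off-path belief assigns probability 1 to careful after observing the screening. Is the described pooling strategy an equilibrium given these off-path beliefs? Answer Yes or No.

No

On path, the insurer holds the prior and pays 7/10·19 + 3/10·9 = 16. Off path (the screening), believing careful, it pays 19.
careful: no screening nets 16; the screening nets 19 − 1 = 18. careful would deviate.
reckless: no screening nets 16; the screening nets 19 − 2 = 17. reckless would deviate.
A type deviates, so pooling fails.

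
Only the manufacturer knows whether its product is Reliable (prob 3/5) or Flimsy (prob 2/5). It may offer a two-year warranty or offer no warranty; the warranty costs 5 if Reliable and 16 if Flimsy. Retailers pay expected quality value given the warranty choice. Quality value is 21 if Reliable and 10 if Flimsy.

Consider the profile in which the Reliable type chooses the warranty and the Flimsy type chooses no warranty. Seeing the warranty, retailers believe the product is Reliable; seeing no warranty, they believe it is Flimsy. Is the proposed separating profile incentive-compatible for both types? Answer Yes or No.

Yes

Under these beliefs, the warranty earns price 21 and no warranty earns price 10.
Reliable: the warranty nets 21 − 5 = 16; no warranty nets 10. Reliable prefers the warranty.
Flimsy: the warranty nets 21 − 16 = 5; no warranty nets 10. Flimsy prefers no warranty.
Neither type deviates, so the separating profile is an equilibrium.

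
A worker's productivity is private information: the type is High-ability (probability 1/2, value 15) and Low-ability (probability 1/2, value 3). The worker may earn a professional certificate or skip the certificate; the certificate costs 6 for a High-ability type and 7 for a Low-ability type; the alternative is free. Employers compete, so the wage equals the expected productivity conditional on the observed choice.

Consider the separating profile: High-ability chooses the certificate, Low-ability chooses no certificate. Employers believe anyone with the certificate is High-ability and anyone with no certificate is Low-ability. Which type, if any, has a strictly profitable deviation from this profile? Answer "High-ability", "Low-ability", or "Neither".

The certificate pays 15; no certificate pays 3.
High-ability: assigned the certificate, nets 15 − 6 = 9; deviating to no certificate nets 3.
Low-ability: assigned no certificate, nets 3; deviating to the certificate nets 15 − 7 = 8.
The Low-ability type gains 5 by deviating.

Low-ability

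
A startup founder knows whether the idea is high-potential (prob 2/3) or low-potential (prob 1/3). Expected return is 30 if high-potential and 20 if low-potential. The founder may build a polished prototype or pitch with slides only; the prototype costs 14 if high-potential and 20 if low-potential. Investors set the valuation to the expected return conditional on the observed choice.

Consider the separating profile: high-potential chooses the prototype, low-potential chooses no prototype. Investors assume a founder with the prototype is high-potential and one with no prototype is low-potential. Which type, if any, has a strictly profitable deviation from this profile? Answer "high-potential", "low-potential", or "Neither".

high-potential

The prototype pays 30; no prototype pays 20.
high-potential: assigned the prototype, nets 30 − 14 = 16; deviating to no prototype nets 20.
low-potential: assigned no prototype, nets 20; deviating to the prototype nets 30 − 20 = 10.
The high-potential type gains 4 by deviating.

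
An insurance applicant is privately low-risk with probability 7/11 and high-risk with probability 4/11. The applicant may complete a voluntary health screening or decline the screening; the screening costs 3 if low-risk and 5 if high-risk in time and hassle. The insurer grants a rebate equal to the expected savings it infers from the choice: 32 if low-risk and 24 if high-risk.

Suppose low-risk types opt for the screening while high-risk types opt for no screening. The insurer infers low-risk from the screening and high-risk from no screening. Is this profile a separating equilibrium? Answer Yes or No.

No

Under these beliefs, the screening earns rebate 32 and no screening earns rebate 24.
low-risk: the screening nets 32 − 3 = 29; no screening nets 24. low-risk prefers the screening.
high-risk: the screening nets 32 − 5 = 27; no screening nets 24. high-risk would deviate to the screening.
high-risk has a profitable deviation, so the profile is not an equilibrium.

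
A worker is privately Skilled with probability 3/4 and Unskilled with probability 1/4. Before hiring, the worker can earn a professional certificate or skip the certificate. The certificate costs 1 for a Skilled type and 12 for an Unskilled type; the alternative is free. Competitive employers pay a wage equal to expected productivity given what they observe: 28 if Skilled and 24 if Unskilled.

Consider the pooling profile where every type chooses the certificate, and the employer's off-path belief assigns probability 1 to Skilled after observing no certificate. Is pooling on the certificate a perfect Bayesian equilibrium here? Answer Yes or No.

No

On path, the employer holds the prior and pays 3/4·28 + 1/4·24 = 27. Off path (no certificate), believing Skilled, it pays 28.
Skilled: the certificate nets 27 − 1 = 26; no certificate nets 28. Skilled would deviate.
Unskilled: the certificate nets 27 − 12 = 15; no certificate nets 28. Unskilled would deviate.
A type deviates, so pooling fails.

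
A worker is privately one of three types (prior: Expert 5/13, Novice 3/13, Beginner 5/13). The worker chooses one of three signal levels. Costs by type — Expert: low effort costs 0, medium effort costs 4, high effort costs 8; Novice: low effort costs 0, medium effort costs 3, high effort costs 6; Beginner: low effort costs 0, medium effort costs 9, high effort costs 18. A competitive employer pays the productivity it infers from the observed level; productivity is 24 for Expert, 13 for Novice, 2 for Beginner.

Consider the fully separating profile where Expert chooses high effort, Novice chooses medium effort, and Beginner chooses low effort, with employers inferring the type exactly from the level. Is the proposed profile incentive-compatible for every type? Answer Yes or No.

No

Separating wages: high effort → 24, medium effort → 13, low effort → 2.
Expert (assigned high effort): low effort: 2 − 0 = 2; medium effort: 13 − 4 = 9; high effort: 24 − 8 = 16. Expert stays.
Novice (assigned medium effort): low effort: 2 − 0 = 2; medium effort: 13 − 3 = 10; high effort: 24 − 6 = 18. Novice prefers high effort.
Beginner (assigned low effort): low effort: 2 − 0 = 2; medium effort: 13 − 9 = 4; high effort: 24 − 18 = 6. Beginner prefers high effort.
At least one type deviates; the separating profile fails.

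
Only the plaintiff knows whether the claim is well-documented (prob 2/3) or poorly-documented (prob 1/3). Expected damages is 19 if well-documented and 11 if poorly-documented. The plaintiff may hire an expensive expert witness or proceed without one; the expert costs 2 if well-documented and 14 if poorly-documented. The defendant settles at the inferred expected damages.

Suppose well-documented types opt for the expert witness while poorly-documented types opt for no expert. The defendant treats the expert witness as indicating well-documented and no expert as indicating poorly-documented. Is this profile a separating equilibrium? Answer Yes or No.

Yes

Under these beliefs, the expert witness earns settlement 19 and no expert earns settlement 11.
well-documented: the expert witness nets 19 − 2 = 17; no expert nets 11. well-documented prefers the expert witness.
poorly-documented: the expert witness nets 19 − 14 = 5; no expert nets 11. poorly-documented prefers no expert.
Neither type deviates, so the separating profile is an equilibrium.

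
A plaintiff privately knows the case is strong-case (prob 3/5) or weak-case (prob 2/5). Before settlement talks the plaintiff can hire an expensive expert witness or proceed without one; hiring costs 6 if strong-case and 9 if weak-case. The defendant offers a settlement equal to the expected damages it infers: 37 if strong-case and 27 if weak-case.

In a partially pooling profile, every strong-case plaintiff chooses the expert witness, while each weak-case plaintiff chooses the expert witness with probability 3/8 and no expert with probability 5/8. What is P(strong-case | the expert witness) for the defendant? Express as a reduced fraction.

P(the expert witness) = (3/5)·1 + (2/5)·(3/8) = 3/4.
By Bayes' rule, P(strong-case | the expert witness) = (3/5) / (3/4) = 4/5.

4/5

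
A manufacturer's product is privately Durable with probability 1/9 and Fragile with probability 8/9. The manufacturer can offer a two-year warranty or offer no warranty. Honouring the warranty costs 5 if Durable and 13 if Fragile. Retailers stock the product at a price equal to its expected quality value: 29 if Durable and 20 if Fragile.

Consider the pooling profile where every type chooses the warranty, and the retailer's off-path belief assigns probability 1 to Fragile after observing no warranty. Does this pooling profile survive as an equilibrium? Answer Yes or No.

No

On path, the retailer holds the prior and pays 1/9·29 + 8/9·20 = 21. Off path (no warranty), believing Fragile, it pays 20.
Durable: the warranty nets 21 − 5 = 16; no warranty nets 20. Durable would deviate.
Fragile: the warranty nets 21 − 13 = 8; no warranty nets 20. Fragile would deviate.
A type deviates, so pooling fails.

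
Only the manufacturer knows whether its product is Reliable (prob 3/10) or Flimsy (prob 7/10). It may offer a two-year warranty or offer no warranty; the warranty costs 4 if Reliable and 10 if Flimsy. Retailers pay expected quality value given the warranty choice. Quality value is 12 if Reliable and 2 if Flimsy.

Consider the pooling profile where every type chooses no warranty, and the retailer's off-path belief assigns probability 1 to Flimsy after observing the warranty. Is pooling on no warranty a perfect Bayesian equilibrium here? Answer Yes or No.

On path, the retailer holds the prior and pays 3/10·12 + 7/10·2 = 5. Off path (the warranty), believing Flimsy, it pays 2.
Reliable: no warranty nets 5; the warranty nets 2 − 4 = -2. Reliable stays.
Flimsy: no warranty nets 5; the warranty nets 2 − 10 = -8. Flimsy stays.
No type deviates, so pooling is sustained.

Yes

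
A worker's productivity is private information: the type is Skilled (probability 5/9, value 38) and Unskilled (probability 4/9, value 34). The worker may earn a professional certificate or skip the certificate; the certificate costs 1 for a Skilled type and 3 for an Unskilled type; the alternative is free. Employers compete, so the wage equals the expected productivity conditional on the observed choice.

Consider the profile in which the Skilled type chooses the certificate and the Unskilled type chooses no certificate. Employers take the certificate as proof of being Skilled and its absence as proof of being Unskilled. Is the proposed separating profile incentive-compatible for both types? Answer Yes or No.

No

Under these beliefs, the certificate earns wage 38 and no certificate earns wage 34.
Skilled: the certificate nets 38 − 1 = 37; no certificate nets 34. Skilled prefers the certificate.
Unskilled: the certificate nets 38 − 3 = 35; no certificate nets 34. Unskilled would deviate to the certificate.
Unskilled has a profitable deviation, so the profile is not an equilibrium.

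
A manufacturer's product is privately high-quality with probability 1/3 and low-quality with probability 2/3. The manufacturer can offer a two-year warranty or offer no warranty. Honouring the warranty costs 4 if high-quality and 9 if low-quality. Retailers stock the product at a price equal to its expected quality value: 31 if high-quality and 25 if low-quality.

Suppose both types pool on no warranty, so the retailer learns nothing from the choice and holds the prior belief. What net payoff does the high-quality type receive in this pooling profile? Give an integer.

Pooled price = 1/3·31 + 2/3·25 = 27.
high-quality pays no cost for no warranty, so net payoff = 27.

27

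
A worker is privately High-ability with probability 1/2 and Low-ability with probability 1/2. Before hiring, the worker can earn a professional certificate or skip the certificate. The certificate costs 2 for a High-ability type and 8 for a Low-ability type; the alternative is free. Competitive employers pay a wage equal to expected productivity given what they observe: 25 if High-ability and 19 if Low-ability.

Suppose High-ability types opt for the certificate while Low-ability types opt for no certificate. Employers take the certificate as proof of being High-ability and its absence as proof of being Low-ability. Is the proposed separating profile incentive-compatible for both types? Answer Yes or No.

Under these beliefs, the certificate earns wage 25 and no certificate earns wage 19.
High-ability: the certificate nets 25 − 2 = 23; no certificate nets 19. High-ability prefers the certificate.
Low-ability: the certificate nets 25 − 8 = 17; no certificate nets 19. Low-ability prefers no certificate.
Neither type deviates, so the separating profile is an equilibrium.

Yes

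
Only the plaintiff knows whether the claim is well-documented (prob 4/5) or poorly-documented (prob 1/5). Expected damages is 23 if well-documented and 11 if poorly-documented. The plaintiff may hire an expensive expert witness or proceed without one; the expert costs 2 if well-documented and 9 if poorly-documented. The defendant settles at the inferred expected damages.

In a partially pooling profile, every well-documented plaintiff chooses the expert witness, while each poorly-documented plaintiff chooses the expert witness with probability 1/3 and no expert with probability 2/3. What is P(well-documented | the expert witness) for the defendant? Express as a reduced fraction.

12/13

P(the expert witness) = (4/5)·1 + (1/5)·(1/3) = 13/15.
By Bayes' rule, P(well-documented | the expert witness) = (4/5) / (13/15) = 12/13.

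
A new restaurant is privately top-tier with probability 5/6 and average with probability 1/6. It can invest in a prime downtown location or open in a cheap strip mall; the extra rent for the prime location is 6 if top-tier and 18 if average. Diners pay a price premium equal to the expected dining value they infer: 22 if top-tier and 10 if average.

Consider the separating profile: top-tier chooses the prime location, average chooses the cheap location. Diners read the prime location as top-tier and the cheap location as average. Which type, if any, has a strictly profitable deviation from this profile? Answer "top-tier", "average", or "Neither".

Neither

The prime location pays 22; the cheap location pays 10.
top-tier: assigned the prime location, nets 22 − 6 = 16; deviating to the cheap location nets 10.
average: assigned the cheap location, nets 10; deviating to the prime location nets 22 − 18 = 4.
Both types strictly prefer their assigned action; no profitable deviation.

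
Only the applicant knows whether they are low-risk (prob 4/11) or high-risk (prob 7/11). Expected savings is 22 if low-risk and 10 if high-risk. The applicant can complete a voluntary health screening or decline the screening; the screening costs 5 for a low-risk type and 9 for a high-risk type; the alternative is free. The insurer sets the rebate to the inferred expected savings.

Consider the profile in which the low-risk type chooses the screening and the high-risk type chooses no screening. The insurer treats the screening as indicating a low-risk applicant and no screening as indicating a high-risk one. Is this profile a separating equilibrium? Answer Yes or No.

No

Under these beliefs, the screening earns rebate 22 and no screening earns rebate 10.
low-risk: the screening nets 22 − 5 = 17; no screening nets 10. low-risk prefers the screening.
high-risk: the screening nets 22 − 9 = 13; no screening nets 10. high-risk would deviate to the screening.
high-risk has a profitable deviation, so the profile is not an equilibrium.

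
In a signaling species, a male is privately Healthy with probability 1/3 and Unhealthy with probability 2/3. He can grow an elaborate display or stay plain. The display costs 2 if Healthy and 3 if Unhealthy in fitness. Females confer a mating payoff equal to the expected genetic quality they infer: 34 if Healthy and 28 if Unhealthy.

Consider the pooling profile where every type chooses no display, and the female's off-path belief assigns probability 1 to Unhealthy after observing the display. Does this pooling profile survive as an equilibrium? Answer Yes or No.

Yes

On path, the female holds the prior and pays 1/3·34 + 2/3·28 = 30. Off path (the display), believing Unhealthy, it pays 28.
Healthy: no display nets 30; the display nets 28 − 2 = 26. Healthy stays.
Unhealthy: no display nets 30; the display nets 28 − 3 = 25. Unhealthy stays.
No type deviates, so pooling is sustained.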